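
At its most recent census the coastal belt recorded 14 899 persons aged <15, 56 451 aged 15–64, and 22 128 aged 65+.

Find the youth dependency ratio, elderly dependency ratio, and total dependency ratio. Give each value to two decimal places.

Youth dependency ratio = 14 899 / 56 451 × 100 = 26.39
Old-age dependency ratio = 22 128 / 56 451 × 100 = 39.20
Total dependency ratio = (14 899 + 22 128) / 56 451 × 100 = 37 027 / 56 451 × 100 = 65.59

Youth dependency ratio: 26.39
Old-age dependency ratio: 39.20
Total dependency ratio: 65.59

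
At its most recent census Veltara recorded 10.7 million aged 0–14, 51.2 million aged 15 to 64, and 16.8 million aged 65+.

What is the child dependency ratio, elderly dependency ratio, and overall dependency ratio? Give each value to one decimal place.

Youth dependency ratio: 20.9
Old-age dependency ratio: 32.8
Total dependency ratio: 53.7

Youth dependency ratio = 10.7 / 51.2 × 100 = 20.9
Old-age dependency ratio = 16.8 / 51.2 × 100 = 32.8
Total dependency ratio = (10.7 + 16.8) / 51.2 × 100 = 27.5 / 51.2 × 100 = 53.7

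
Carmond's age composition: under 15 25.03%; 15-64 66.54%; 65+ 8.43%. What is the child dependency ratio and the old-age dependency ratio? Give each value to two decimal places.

Youth dependency ratio: 37.62
Old-age dependency ratio: 12.67

Youth dependency ratio = 25.03 / 66.54 × 100 = 37.62
Old-age dependency ratio = 8.43 / 66.54 × 100 = 12.67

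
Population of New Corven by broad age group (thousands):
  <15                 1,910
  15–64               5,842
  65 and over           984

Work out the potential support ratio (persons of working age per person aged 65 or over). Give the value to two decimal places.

Potential support ratio = 5,842 / 984 = 5.94

Potential support ratio: 5.94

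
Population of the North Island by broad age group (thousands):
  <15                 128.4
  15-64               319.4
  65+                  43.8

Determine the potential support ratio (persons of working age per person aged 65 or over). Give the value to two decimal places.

Potential support ratio = 319.4 / 43.8 = 7.29

Potential support ratio: 7.29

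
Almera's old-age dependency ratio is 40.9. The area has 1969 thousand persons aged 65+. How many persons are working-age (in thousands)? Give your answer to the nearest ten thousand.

Working-age: 4810

Old-age dependency ratio = elderly / working-age × 100
40.9 = 1969 / W × 100
⇒ 4810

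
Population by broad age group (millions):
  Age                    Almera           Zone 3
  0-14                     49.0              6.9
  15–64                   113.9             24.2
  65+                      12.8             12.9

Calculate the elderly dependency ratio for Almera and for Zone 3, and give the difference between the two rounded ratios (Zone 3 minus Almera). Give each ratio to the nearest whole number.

Almera: 12.8 / 113.9 × 100 = 11
Zone 3: 12.9 / 24.2 × 100 = 53

Almera: 11
Zone 3: 53
Difference: +42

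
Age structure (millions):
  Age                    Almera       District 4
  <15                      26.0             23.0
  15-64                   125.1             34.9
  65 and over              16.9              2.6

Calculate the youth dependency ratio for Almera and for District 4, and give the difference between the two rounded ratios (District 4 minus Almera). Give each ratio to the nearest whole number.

Almera: 21
District 4: 66
Difference: +45

Almera: 26.0 / 125.1 × 100 = 21
District 4: 23.0 / 34.9 × 100 = 66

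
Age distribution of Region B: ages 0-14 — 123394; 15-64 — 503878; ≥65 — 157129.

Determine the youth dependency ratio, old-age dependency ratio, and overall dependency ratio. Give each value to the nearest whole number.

Youth dependency ratio: 24
Old-age dependency ratio: 31
Total dependency ratio: 56

Youth dependency ratio = 123394 / 503878 × 100 = 24
Old-age dependency ratio = 157129 / 503878 × 100 = 31
Total dependency ratio = (123394 + 157129) / 503878 × 100 = 280523 / 503878 × 100 = 56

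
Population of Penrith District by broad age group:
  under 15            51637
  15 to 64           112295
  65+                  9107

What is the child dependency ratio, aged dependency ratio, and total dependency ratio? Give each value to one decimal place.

Youth dependency ratio: 46.0
Old-age dependency ratio: 8.1
Total dependency ratio: 54.1

Youth dependency ratio = 51637 / 112295 × 100 = 46.0
Old-age dependency ratio = 9107 / 112295 × 100 = 8.1
Total dependency ratio = (51637 + 9107) / 112295 × 100 = 60744 / 112295 × 100 = 54.1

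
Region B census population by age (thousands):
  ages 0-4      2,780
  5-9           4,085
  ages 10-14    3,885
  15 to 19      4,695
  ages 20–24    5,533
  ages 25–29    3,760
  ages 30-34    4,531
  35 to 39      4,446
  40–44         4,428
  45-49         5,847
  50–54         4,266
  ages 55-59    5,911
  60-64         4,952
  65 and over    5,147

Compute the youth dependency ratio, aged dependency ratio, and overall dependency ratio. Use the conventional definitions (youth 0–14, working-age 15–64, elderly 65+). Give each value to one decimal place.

Youth dependency ratio: 22.2
Old-age dependency ratio: 10.6
Total dependency ratio: 32.9

0–14: 2,780 + 4,085 + 3,885 = 10,750
15–64: 4,695 + 5,533 + 3,760 + 4,531 + 4,446 + 4,428 + 5,847 + 4,266 + 5,911 + 4,952 = 48,369
65+: 5,147
Youth dependency ratio = 10,750 / 48,369 × 100 = 22.2
Old-age dependency ratio = 5,147 / 48,369 × 100 = 10.6
Total dependency ratio = (10,750 + 5,147) / 48,369 × 100 = 15,897 / 48,369 × 100 = 32.9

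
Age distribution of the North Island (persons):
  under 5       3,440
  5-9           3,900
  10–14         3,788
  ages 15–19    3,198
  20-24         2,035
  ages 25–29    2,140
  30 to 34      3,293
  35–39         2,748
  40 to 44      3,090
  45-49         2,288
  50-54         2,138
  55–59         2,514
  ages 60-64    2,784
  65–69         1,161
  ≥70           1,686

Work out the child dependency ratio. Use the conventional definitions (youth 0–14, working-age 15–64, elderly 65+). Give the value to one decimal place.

Youth dependency ratio: 42.4

0–14: 3,440 + 3,900 + 3,788 = 11,128
15–64: 3,198 + 2,035 + 2,140 + 3,293 + 2,748 + 3,090 + 2,288 + 2,138 + 2,514 + 2,784 = 26,228
65+: 1,161 + 1,686 = 2,847
Youth dependency ratio = 11,128 / 26,228 × 100 = 42.4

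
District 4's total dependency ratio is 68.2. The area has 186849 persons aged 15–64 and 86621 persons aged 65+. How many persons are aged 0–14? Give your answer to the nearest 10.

Total dependency ratio = (youth + elderly) / working-age × 100
68.2 = (Y + 86621) / 186849 × 100
⇒ 40810

Aged 0–14: 40810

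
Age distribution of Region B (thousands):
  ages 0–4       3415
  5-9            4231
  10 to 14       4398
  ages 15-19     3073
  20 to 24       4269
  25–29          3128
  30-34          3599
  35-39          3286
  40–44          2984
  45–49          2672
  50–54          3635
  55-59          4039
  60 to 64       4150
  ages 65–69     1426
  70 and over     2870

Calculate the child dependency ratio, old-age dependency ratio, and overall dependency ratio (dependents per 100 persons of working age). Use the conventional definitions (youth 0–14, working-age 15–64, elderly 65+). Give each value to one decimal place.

Youth dependency ratio: 34.6
Old-age dependency ratio: 12.3
Total dependency ratio: 46.9

0–14: 3415 + 4231 + 4398 = 12044
15–64: 3073 + 4269 + 3128 + 3599 + 3286 + 2984 + 2672 + 3635 + 4039 + 4150 = 34835
65+: 1426 + 2870 = 4296
Youth dependency ratio = 12044 / 34835 × 100 = 34.6
Old-age dependency ratio = 4296 / 34835 × 100 = 12.3
Total dependency ratio = (12044 + 4296) / 34835 × 100 = 16340 / 34835 × 100 = 46.9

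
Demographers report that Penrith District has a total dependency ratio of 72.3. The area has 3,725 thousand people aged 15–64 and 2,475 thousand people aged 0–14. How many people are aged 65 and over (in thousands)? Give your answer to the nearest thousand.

Total dependency ratio = (youth + elderly) / working-age × 100
72.3 = (2,475 + E) / 3,725 × 100
⇒ 218

Aged 65 and over: 218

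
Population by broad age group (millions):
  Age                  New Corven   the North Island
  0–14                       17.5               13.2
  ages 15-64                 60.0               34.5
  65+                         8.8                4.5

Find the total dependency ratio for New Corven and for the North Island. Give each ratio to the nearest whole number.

New Corven: 44
the North Island: 51

New Corven: (17.5 + 8.8) / 60.0 × 100 = 26.3 / 60.0 × 100 = 44
the North Island: (13.2 + 4.5) / 34.5 × 100 = 17.7 / 34.5 × 100 = 51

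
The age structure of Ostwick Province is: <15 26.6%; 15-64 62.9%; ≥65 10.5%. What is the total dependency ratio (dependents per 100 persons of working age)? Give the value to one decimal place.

Total dependency ratio = (26.6 + 10.5) / 62.9 × 100 = 37.1 / 62.9 × 100 = 59.0

Total dependency ratio: 59.0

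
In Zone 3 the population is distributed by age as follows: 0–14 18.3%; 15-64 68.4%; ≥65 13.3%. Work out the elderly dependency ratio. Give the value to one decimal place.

Old-age dependency ratio = 13.3 / 68.4 × 100 = 19.4

Old-age dependency ratio: 19.4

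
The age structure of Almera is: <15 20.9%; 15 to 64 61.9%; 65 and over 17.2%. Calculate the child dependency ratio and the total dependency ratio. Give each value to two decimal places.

Youth dependency ratio = 20.9 / 61.9 × 100 = 33.76
Total dependency ratio = (20.9 + 17.2) / 61.9 × 100 = 38.1 / 61.9 × 100 = 61.55

Youth dependency ratio: 33.76
Total dependency ratio: 61.55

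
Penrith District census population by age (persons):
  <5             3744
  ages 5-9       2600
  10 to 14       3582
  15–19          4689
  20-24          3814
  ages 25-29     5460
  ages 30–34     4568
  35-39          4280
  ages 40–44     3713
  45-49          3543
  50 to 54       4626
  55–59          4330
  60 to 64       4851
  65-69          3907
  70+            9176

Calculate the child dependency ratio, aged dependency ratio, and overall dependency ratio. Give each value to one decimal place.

Youth dependency ratio: 22.6
Old-age dependency ratio: 29.8
Total dependency ratio: 52.4

0–14: 3744 + 2600 + 3582 = 9926
15–64: 4689 + 3814 + 5460 + 4568 + 4280 + 3713 + 3543 + 4626 + 4330 + 4851 = 43874
65+: 3907 + 9176 = 13083
Youth dependency ratio = 9926 / 43874 × 100 = 22.6
Old-age dependency ratio = 13083 / 43874 × 100 = 29.8
Total dependency ratio = (9926 + 13083) / 43874 × 100 = 23009 / 43874 × 100 = 52.4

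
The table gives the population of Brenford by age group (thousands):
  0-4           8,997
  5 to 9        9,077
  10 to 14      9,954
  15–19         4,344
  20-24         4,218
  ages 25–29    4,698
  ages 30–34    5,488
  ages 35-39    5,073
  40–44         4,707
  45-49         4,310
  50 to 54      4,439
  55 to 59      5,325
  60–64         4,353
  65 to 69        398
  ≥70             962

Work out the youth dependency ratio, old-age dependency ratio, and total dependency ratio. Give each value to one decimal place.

Youth dependency ratio: 59.7
Old-age dependency ratio: 2.9
Total dependency ratio: 62.6

0–14: 8,997 + 9,077 + 9,954 = 28,028
15–64: 4,344 + 4,218 + 4,698 + 5,488 + 5,073 + 4,707 + 4,310 + 4,439 + 5,325 + 4,353 = 46,955
65+: 398 + 962 = 1,360
Youth dependency ratio = 28,028 / 46,955 × 100 = 59.7
Old-age dependency ratio = 1,360 / 46,955 × 100 = 2.9
Total dependency ratio = (28,028 + 1,360) / 46,955 × 100 = 29,388 / 46,955 × 100 = 62.6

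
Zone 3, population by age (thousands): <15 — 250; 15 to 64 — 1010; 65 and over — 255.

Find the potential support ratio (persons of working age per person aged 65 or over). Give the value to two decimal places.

Potential support ratio = 1010 / 255 = 3.96

Potential support ratio: 3.96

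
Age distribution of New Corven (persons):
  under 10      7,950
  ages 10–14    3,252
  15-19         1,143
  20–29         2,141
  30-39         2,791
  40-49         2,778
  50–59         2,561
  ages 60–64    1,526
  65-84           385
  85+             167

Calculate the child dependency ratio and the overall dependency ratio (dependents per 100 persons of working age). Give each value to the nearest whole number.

Youth dependency ratio: 87
Total dependency ratio: 91

0–14: 7,950 + 3,252 = 11,202
15–64: 1,143 + 2,141 + 2,791 + 2,778 + 2,561 + 1,526 = 12,940
65+: 385 + 167 = 552
Youth dependency ratio = 11,202 / 12,940 × 100 = 87
Total dependency ratio = (11,202 + 552) / 12,940 × 100 = 11,754 / 12,940 × 100 = 91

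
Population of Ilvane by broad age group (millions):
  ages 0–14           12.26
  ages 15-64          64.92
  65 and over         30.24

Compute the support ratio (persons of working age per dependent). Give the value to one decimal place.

Support ratio: 1.5

Support ratio = 64.92 / (12.26 + 30.24) = 64.92 / 42.50 = 1.5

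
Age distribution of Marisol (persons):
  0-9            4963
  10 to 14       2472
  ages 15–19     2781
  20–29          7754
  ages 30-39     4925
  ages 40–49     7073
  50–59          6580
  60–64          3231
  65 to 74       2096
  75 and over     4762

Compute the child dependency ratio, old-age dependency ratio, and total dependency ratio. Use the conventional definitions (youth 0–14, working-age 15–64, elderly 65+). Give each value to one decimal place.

0–14: 4963 + 2472 = 7435
15–64: 2781 + 7754 + 4925 + 7073 + 6580 + 3231 = 32344
65+: 2096 + 4762 = 6858
Youth dependency ratio = 7435 / 32344 × 100 = 23.0
Old-age dependency ratio = 6858 / 32344 × 100 = 21.2
Total dependency ratio = (7435 + 6858) / 32344 × 100 = 14293 / 32344 × 100 = 44.2

Youth dependency ratio: 23.0
Old-age dependency ratio: 21.2
Total dependency ratio: 44.2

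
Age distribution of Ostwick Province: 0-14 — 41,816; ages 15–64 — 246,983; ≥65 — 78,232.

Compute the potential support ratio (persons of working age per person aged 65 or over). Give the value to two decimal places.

Potential support ratio: 3.16

Potential support ratio = 246,983 / 78,232 = 3.16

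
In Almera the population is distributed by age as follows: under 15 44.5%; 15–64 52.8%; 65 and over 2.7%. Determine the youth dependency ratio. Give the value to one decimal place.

Youth dependency ratio: 84.3

Youth dependency ratio = 44.5 / 52.8 × 100 = 84.3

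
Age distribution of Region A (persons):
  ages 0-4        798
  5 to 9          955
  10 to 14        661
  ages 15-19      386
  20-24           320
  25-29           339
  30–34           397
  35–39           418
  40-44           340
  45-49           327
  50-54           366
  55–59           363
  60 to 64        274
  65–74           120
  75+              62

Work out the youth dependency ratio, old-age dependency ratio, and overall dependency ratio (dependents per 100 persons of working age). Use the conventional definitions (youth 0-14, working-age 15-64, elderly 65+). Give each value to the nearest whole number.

0–14: 798 + 955 + 661 = 2414
15–64: 386 + 320 + 339 + 397 + 418 + 340 + 327 + 366 + 363 + 274 = 3530
65+: 120 + 62 = 182
Youth dependency ratio = 2414 / 3530 × 100 = 68
Old-age dependency ratio = 182 / 3530 × 100 = 5
Total dependency ratio = (2414 + 182) / 3530 × 100 = 2596 / 3530 × 100 = 74

Youth dependency ratio: 68
Old-age dependency ratio: 5
Total dependency ratio: 74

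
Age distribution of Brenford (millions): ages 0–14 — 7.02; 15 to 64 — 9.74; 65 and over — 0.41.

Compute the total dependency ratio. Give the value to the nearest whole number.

Total dependency ratio: 76

Total dependency ratio = (7.02 + 0.41) / 9.74 × 100 = 7.43 / 9.74 × 100 = 76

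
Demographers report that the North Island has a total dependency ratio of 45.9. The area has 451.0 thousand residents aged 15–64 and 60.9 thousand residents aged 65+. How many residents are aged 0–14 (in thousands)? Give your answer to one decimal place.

Total dependency ratio = (youth + elderly) / working-age × 100
45.9 = (Y + 60.9) / 451.0 × 100
⇒ 146.1

Aged 0–14: 146.1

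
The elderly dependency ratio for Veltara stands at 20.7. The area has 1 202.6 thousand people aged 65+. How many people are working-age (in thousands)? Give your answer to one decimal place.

Working-age: 5 809.7

Old-age dependency ratio = elderly / working-age × 100
20.7 = 1 202.6 / W × 100
⇒ 5 809.7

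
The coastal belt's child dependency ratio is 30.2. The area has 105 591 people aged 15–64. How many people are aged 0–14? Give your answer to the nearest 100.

Aged 0–14: 31 900

Youth dependency ratio = youth / working-age × 100
30.2 = Y / 105 591 × 100
⇒ 31 900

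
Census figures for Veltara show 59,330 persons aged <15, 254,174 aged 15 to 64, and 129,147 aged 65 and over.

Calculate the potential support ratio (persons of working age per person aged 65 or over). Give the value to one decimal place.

Potential support ratio = 254,174 / 129,147 = 2.0

Potential support ratio: 2.0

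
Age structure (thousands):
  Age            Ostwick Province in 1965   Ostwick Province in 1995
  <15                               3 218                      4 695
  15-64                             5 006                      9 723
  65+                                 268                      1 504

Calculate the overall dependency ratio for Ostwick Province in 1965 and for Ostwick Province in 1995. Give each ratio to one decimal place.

Ostwick Province in 1965: 69.6
Ostwick Province in 1995: 63.8

Ostwick Province in 1965: (3 218 + 268) / 5 006 × 100 = 3 486 / 5 006 × 100 = 69.6
Ostwick Province in 1995: (4 695 + 1 504) / 9 723 × 100 = 6 199 / 9 723 × 100 = 63.8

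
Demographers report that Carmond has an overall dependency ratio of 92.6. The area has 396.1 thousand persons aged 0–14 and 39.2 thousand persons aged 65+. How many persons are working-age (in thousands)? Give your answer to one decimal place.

Total dependency ratio = (youth + elderly) / working-age × 100
92.6 = (396.1 + 39.2) / W × 100
⇒ 470.1

Working-age: 470.1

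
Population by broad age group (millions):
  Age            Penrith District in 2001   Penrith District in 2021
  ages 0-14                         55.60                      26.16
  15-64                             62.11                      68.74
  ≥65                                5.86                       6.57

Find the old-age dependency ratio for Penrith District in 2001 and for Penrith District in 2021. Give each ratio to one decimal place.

Penrith District in 2001: 9.4
Penrith District in 2021: 9.6

Penrith District in 2001: 5.86 / 62.11 × 100 = 9.4
Penrith District in 2021: 6.57 / 68.74 × 100 = 9.6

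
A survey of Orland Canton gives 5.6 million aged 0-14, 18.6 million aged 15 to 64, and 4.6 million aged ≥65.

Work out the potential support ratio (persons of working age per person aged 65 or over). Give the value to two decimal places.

Potential support ratio = 18.6 / 4.6 = 4.04

Potential support ratio: 4.04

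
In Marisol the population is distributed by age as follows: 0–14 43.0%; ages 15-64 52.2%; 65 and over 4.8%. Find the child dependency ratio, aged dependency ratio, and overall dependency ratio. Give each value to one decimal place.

Youth dependency ratio = 43.0 / 52.2 × 100 = 82.4
Old-age dependency ratio = 4.8 / 52.2 × 100 = 9.2
Total dependency ratio = (43.0 + 4.8) / 52.2 × 100 = 47.8 / 52.2 × 100 = 91.6

Youth dependency ratio: 82.4
Old-age dependency ratio: 9.2
Total dependency ratio: 91.6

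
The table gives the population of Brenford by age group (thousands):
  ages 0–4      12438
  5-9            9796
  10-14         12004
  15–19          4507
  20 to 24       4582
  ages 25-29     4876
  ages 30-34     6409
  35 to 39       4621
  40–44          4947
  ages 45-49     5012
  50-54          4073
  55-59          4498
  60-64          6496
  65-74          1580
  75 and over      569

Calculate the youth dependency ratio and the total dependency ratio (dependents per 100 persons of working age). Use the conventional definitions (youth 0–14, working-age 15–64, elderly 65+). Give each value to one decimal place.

Youth dependency ratio: 68.4
Total dependency ratio: 72.7

0–14: 12438 + 9796 + 12004 = 34238
15–64: 4507 + 4582 + 4876 + 6409 + 4621 + 4947 + 5012 + 4073 + 4498 + 6496 = 50021
65+: 1580 + 569 = 2149
Youth dependency ratio = 34238 / 50021 × 100 = 68.4
Total dependency ratio = (34238 + 2149) / 50021 × 100 = 36387 / 50021 × 100 = 72.7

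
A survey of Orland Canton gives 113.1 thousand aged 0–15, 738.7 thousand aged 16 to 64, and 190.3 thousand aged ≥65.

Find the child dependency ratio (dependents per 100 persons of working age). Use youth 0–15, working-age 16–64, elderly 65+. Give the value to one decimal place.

Youth dependency ratio = 113.1 / 738.7 × 100 = 15.3

Youth dependency ratio: 15.3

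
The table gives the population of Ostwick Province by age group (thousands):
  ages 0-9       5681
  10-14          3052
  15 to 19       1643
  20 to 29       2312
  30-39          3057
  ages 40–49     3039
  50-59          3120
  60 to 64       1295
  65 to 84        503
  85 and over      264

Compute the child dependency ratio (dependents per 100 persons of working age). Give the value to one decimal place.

0–14: 5681 + 3052 = 8733
15–64: 1643 + 2312 + 3057 + 3039 + 3120 + 1295 = 14466
65+: 503 + 264 = 767
Youth dependency ratio = 8733 / 14466 × 100 = 60.4

Youth dependency ratio: 60.4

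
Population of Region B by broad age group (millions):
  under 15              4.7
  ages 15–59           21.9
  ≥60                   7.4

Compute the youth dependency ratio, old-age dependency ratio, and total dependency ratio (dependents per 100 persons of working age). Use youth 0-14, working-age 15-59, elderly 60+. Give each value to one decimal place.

Youth dependency ratio = 4.7 / 21.9 × 100 = 21.5
Old-age dependency ratio = 7.4 / 21.9 × 100 = 33.8
Total dependency ratio = (4.7 + 7.4) / 21.9 × 100 = 12.1 / 21.9 × 100 = 55.3

Youth dependency ratio: 21.5
Old-age dependency ratio: 33.8
Total dependency ratio: 55.3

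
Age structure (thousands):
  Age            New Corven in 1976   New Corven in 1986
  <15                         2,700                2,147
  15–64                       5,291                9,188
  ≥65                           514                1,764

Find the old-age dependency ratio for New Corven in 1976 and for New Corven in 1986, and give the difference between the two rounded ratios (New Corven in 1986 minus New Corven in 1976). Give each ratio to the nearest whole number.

New Corven in 1976: 514 / 5,291 × 100 = 10
New Corven in 1986: 1,764 / 9,188 × 100 = 19

New Corven in 1976: 10
New Corven in 1986: 19
Difference: +9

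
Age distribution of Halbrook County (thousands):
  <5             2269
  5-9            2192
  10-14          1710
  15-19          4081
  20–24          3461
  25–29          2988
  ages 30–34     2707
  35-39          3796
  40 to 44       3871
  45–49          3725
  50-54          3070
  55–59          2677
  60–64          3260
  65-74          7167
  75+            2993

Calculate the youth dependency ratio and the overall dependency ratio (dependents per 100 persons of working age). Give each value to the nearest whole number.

Youth dependency ratio: 18
Total dependency ratio: 49

0–14: 2269 + 2192 + 1710 = 6171
15–64: 4081 + 3461 + 2988 + 2707 + 3796 + 3871 + 3725 + 3070 + 2677 + 3260 = 33636
65+: 7167 + 2993 = 10160
Youth dependency ratio = 6171 / 33636 × 100 = 18
Total dependency ratio = (6171 + 10160) / 33636 × 100 = 16331 / 33636 × 100 = 49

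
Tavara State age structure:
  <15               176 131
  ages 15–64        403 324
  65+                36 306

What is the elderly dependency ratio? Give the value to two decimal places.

Old-age dependency ratio: 9.00

Old-age dependency ratio = 36 306 / 403 324 × 100 = 9.00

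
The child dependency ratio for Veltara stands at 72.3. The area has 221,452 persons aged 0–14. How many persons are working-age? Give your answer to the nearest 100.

Youth dependency ratio = youth / working-age × 100
72.3 = 221,452 / W × 100
⇒ 306,300

Working-age: 306,300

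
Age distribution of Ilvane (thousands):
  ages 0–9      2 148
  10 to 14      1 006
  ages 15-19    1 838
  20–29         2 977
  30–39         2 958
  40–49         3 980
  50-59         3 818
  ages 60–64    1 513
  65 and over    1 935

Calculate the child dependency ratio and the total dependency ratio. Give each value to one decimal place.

Youth dependency ratio: 18.5
Total dependency ratio: 29.8

0–14: 2 148 + 1 006 = 3 154
15–64: 1 838 + 2 977 + 2 958 + 3 980 + 3 818 + 1 513 = 17 084
65+: 1 935
Youth dependency ratio = 3 154 / 17 084 × 100 = 18.5
Total dependency ratio = (3 154 + 1 935) / 17 084 × 100 = 5 089 / 17 084 × 100 = 29.8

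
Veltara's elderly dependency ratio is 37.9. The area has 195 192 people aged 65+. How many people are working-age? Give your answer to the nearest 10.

Old-age dependency ratio = elderly / working-age × 100
37.9 = 195 192 / W × 100
⇒ 515 020

Working-age: 515 020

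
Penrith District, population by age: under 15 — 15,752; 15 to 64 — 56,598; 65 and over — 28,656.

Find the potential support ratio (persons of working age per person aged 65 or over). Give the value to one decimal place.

Potential support ratio: 2.0

Potential support ratio = 56,598 / 28,656 = 2.0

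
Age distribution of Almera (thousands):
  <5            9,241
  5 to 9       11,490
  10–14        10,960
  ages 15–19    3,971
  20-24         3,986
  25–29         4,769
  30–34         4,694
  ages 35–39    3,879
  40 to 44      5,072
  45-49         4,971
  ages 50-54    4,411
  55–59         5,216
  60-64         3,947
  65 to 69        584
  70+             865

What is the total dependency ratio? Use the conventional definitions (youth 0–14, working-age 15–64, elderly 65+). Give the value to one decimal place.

0–14: 9,241 + 11,490 + 10,960 = 31,691
15–64: 3,971 + 3,986 + 4,769 + 4,694 + 3,879 + 5,072 + 4,971 + 4,411 + 5,216 + 3,947 = 44,916
65+: 584 + 865 = 1,449
Total dependency ratio = (31,691 + 1,449) / 44,916 × 100 = 33,140 / 44,916 × 100 = 73.8

Total dependency ratio: 73.8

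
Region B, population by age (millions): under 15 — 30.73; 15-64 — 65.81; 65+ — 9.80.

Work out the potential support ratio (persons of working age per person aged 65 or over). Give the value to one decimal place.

Potential support ratio = 65.81 / 9.80 = 6.7

Potential support ratio: 6.7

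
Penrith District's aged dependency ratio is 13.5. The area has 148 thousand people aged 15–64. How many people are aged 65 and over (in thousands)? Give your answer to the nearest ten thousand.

Old-age dependency ratio = elderly / working-age × 100
13.5 = E / 148 × 100
⇒ 20

Aged 65 and over: 20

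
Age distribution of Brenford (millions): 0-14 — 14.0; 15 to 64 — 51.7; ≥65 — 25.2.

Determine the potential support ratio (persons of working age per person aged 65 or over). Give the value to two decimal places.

Potential support ratio: 2.05

Potential support ratio = 51.7 / 25.2 = 2.05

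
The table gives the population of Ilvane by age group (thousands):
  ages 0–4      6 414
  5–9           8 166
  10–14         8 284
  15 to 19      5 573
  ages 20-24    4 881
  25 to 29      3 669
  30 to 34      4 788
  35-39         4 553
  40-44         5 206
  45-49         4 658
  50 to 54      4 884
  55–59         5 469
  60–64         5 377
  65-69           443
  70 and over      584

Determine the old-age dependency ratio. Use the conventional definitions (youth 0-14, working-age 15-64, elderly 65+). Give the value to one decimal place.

Old-age dependency ratio: 2.1

0–14: 6 414 + 8 166 + 8 284 = 22 864
15–64: 5 573 + 4 881 + 3 669 + 4 788 + 4 553 + 5 206 + 4 658 + 4 884 + 5 469 + 5 377 = 49 058
65+: 443 + 584 = 1 027
Old-age dependency ratio = 1 027 / 49 058 × 100 = 2.1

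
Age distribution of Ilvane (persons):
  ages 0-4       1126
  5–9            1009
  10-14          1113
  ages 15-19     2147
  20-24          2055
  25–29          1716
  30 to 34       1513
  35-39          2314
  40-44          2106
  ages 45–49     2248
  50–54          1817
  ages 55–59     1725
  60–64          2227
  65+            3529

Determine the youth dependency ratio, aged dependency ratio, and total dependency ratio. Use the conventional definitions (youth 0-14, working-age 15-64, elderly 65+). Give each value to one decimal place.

Youth dependency ratio: 16.3
Old-age dependency ratio: 17.8
Total dependency ratio: 34.1

0–14: 1126 + 1009 + 1113 = 3248
15–64: 2147 + 2055 + 1716 + 1513 + 2314 + 2106 + 2248 + 1817 + 1725 + 2227 = 19868
65+: 3529
Youth dependency ratio = 3248 / 19868 × 100 = 16.3
Old-age dependency ratio = 3529 / 19868 × 100 = 17.8
Total dependency ratio = (3248 + 3529) / 19868 × 100 = 6777 / 19868 × 100 = 34.1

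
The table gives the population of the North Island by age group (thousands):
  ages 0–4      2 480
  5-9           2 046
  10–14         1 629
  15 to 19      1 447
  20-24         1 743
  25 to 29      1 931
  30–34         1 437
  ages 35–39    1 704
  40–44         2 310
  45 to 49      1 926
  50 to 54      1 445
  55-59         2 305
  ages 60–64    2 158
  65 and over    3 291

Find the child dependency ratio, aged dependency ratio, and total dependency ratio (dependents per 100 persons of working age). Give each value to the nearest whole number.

Youth dependency ratio: 33
Old-age dependency ratio: 18
Total dependency ratio: 51

0–14: 2 480 + 2 046 + 1 629 = 6 155
15–64: 1 447 + 1 743 + 1 931 + 1 437 + 1 704 + 2 310 + 1 926 + 1 445 + 2 305 + 2 158 = 18 406
65+: 3 291
Youth dependency ratio = 6 155 / 18 406 × 100 = 33
Old-age dependency ratio = 3 291 / 18 406 × 100 = 18
Total dependency ratio = (6 155 + 3 291) / 18 406 × 100 = 9 446 / 18 406 × 100 = 51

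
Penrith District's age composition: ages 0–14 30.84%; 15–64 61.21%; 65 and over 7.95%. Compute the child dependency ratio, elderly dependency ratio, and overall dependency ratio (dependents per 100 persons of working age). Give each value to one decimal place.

Youth dependency ratio: 50.4
Old-age dependency ratio: 13.0
Total dependency ratio: 63.4

Youth dependency ratio = 30.84 / 61.21 × 100 = 50.4
Old-age dependency ratio = 7.95 / 61.21 × 100 = 13.0
Total dependency ratio = (30.84 + 7.95) / 61.21 × 100 = 38.79 / 61.21 × 100 = 63.4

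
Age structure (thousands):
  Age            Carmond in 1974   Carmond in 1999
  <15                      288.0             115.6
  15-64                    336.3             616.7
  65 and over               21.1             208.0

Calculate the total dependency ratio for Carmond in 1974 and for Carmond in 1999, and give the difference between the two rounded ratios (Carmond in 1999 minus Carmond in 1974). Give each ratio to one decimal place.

Carmond in 1974: (288.0 + 21.1) / 336.3 × 100 = 309.1 / 336.3 × 100 = 91.9
Carmond in 1999: (115.6 + 208.0) / 616.7 × 100 = 323.6 / 616.7 × 100 = 52.5

Carmond in 1974: 91.9
Carmond in 1999: 52.5
Difference: -39.4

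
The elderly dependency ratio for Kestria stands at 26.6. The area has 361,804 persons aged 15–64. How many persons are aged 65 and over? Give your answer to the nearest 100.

Old-age dependency ratio = elderly / working-age × 100
26.6 = E / 361,804 × 100
⇒ 96,200

Aged 65 and over: 96,200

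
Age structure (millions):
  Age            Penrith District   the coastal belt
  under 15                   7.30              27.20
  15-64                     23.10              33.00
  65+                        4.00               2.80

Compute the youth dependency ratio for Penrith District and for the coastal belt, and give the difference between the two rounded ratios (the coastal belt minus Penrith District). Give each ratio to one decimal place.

Penrith District: 31.6
the coastal belt: 82.4
Difference: +50.8

Penrith District: 7.30 / 23.10 × 100 = 31.6
the coastal belt: 27.20 / 33.00 × 100 = 82.4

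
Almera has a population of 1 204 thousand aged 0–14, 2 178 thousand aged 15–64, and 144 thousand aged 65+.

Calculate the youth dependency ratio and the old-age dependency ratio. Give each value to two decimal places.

Youth dependency ratio = 1 204 / 2 178 × 100 = 55.28
Old-age dependency ratio = 144 / 2 178 × 100 = 6.61

Youth dependency ratio: 55.28
Old-age dependency ratio: 6.61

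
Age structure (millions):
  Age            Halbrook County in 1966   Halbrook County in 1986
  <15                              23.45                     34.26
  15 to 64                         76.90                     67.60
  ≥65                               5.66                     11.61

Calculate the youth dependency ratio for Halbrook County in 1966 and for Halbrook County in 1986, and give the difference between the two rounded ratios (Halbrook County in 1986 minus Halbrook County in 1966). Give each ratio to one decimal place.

Halbrook County in 1966: 23.45 / 76.90 × 100 = 30.5
Halbrook County in 1986: 34.26 / 67.60 × 100 = 50.7

Halbrook County in 1966: 30.5
Halbrook County in 1986: 50.7
Difference: +20.2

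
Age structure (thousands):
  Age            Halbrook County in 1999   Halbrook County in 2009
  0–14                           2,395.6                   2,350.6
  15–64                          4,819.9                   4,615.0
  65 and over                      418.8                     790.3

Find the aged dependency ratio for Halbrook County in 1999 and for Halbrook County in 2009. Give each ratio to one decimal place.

Halbrook County in 1999: 8.7
Halbrook County in 2009: 17.1

Halbrook County in 1999: 418.8 / 4,819.9 × 100 = 8.7
Halbrook County in 2009: 790.3 / 4,615.0 × 100 = 17.1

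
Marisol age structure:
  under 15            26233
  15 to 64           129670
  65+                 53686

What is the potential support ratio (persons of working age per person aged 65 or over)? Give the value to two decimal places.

Potential support ratio = 129670 / 53686 = 2.42

Potential support ratio: 2.42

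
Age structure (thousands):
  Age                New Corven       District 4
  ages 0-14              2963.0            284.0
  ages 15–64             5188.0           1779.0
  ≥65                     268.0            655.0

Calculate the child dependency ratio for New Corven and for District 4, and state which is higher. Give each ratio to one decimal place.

New Corven: 2963.0 / 5188.0 × 100 = 57.1
District 4: 284.0 / 1779.0 × 100 = 16.0

New Corven: 57.1
District 4: 16.0
Higher: New Corven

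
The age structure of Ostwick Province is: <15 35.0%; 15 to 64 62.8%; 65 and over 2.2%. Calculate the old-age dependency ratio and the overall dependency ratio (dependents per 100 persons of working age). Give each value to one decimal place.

Old-age dependency ratio = 2.2 / 62.8 × 100 = 3.5
Total dependency ratio = (35.0 + 2.2) / 62.8 × 100 = 37.2 / 62.8 × 100 = 59.2

Old-age dependency ratio: 3.5
Total dependency ratio: 59.2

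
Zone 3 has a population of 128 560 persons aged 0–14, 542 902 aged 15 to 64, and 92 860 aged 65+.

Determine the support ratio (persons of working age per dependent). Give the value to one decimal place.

Support ratio: 2.5

Support ratio = 542 902 / (128 560 + 92 860) = 542 902 / 221 420 = 2.5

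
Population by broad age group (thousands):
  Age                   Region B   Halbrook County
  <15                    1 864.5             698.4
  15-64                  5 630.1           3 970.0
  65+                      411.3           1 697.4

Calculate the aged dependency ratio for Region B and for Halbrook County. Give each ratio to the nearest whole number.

Region B: 411.3 / 5 630.1 × 100 = 7
Halbrook County: 1 697.4 / 3 970.0 × 100 = 43

Region B: 7
Halbrook County: 43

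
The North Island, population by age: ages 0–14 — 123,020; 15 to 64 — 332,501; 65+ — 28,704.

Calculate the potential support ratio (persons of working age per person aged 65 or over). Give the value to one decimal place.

Potential support ratio = 332,501 / 28,704 = 11.6

Potential support ratio: 11.6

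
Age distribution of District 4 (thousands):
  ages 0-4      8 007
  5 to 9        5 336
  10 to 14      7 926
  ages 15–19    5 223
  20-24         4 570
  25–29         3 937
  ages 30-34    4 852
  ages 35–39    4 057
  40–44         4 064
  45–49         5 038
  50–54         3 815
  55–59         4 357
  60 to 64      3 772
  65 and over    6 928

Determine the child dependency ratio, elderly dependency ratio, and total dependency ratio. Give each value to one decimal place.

Youth dependency ratio: 48.7
Old-age dependency ratio: 15.9
Total dependency ratio: 64.5

0–14: 8 007 + 5 336 + 7 926 = 21 269
15–64: 5 223 + 4 570 + 3 937 + 4 852 + 4 057 + 4 064 + 5 038 + 3 815 + 4 357 + 3 772 = 43 685
65+: 6 928
Youth dependency ratio = 21 269 / 43 685 × 100 = 48.7
Old-age dependency ratio = 6 928 / 43 685 × 100 = 15.9
Total dependency ratio = (21 269 + 6 928) / 43 685 × 100 = 28 197 / 43 685 × 100 = 64.5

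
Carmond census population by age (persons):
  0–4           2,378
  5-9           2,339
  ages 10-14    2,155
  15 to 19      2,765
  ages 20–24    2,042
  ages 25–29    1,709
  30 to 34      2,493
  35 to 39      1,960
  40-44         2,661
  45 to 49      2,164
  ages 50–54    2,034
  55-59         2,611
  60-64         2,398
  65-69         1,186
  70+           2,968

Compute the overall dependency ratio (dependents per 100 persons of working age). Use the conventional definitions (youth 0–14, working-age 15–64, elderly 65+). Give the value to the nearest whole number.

Total dependency ratio: 48

0–14: 2,378 + 2,339 + 2,155 = 6,872
15–64: 2,765 + 2,042 + 1,709 + 2,493 + 1,960 + 2,661 + 2,164 + 2,034 + 2,611 + 2,398 = 22,837
65+: 1,186 + 2,968 = 4,154
Total dependency ratio = (6,872 + 4,154) / 22,837 × 100 = 11,026 / 22,837 × 100 = 48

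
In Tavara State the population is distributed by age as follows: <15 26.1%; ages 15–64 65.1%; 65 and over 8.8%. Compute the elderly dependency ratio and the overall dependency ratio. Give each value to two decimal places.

Old-age dependency ratio: 13.52
Total dependency ratio: 53.61

Old-age dependency ratio = 8.8 / 65.1 × 100 = 13.52
Total dependency ratio = (26.1 + 8.8) / 65.1 × 100 = 34.9 / 65.1 × 100 = 53.61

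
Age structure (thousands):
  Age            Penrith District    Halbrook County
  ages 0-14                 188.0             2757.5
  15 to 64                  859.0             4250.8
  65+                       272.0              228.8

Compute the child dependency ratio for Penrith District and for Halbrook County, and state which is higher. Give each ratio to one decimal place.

Penrith District: 21.9
Halbrook County: 64.9
Higher: Halbrook County

Penrith District: 188.0 / 859.0 × 100 = 21.9
Halbrook County: 2757.5 / 4250.8 × 100 = 64.9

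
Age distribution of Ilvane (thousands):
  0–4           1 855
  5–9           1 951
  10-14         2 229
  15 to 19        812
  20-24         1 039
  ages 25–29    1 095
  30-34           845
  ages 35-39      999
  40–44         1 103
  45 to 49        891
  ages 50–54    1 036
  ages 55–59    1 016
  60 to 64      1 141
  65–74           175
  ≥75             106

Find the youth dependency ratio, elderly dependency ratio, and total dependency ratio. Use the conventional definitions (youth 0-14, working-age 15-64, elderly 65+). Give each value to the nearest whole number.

Youth dependency ratio: 60
Old-age dependency ratio: 3
Total dependency ratio: 63

0–14: 1 855 + 1 951 + 2 229 = 6 035
15–64: 812 + 1 039 + 1 095 + 845 + 999 + 1 103 + 891 + 1 036 + 1 016 + 1 141 = 9 977
65+: 175 + 106 = 281
Youth dependency ratio = 6 035 / 9 977 × 100 = 60
Old-age dependency ratio = 281 / 9 977 × 100 = 3
Total dependency ratio = (6 035 + 281) / 9 977 × 100 = 6 316 / 9 977 × 100 = 63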